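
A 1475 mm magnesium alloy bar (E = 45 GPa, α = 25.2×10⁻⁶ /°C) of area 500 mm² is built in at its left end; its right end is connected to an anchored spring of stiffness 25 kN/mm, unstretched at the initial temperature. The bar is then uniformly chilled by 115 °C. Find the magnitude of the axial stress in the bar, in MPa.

If the spring were absent the bar would shorten by αΔT L = 25.2×10⁻⁶ × 115 × 1475 = 4.275 mm.
Let P be the tensile force in the spring. The bar extends elastically by PL/(AE) and the spring stretches by P/k; together these equal δ_free.
P [ L/(AE) + 1/k ] = δ_free → P [ 1475/(500×45×10³) + 1/(25×10³) ] = 4.275.
P = 4.275 / 0.0001056 = 40500 N.
σ = P/A = 40500/500 = 80.99 MPa.

σ ≈ 81 MPa (tensile)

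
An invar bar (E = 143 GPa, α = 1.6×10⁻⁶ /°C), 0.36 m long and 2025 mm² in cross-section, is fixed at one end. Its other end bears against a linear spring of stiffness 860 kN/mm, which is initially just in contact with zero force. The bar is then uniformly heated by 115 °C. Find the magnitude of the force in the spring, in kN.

P ≈ 27.5 kN

If the spring were absent the bar would lengthen by αΔT L = 1.6×10⁻⁶ × 115 × 360 = 0.06624 mm.
Let P be the compressive force at the spring. The bar shortens elastically by PL/(AE) and the spring compresses by P/k; together these equal δ_free.
So P = δ_free / [L/(AE) + 1/k] = 0.06624 / [ 360/(2025×143×10³) + 1/(860×10³) ].
P = 0.06624 / 2.406×10⁻⁶ = 27530 N.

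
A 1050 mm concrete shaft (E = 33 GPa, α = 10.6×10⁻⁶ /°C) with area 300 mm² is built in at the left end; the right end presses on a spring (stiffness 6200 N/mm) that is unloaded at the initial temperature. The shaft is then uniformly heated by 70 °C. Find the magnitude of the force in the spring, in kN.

The unrestrained thermal change is αΔT L = 10.6×10⁻⁶ × 70 × 1050 = 0.7791 mm.
With a force P in the spring, the elastic change of the shaft is PL/(AE) and that of the spring is P/k; compatibility requires their sum to equal δ_free.
So P = δ_free / [L/(AE) + 1/k] = 0.7791 / [ 1050/(300×33×10³) + 1/(6200) ].
P = 0.7791 / 0.0002674 = 2914 N.

P ≈ 2.91 kN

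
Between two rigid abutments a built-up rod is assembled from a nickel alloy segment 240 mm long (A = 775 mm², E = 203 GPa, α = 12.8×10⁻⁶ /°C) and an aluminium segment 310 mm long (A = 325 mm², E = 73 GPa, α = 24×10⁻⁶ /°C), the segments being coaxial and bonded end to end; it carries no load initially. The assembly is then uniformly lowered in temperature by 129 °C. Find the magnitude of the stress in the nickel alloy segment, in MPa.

Free thermal contraction of the whole bar: Σ αᵢΔT Lᵢ = 12.8×10⁻⁶×129×240 + 24×10⁻⁶×129×310 = 1.356 mm.
The walls prevent any net length change, so an axial force P (same in every segment) develops. Compatibility: P · Σ Lᵢ/(AᵢEᵢ) = δ_free.
Σ Lᵢ/(AᵢEᵢ) = 240/(775×203×10³) + 310/(325×73×10³) = 1.459×10⁻⁵ mm/N.
So P = 1.356 / 1.459×10⁻⁵ = 92.93 kN, tensile.
σ_{nickel alloy} = P / A = 92930 / 775 = 119.9 MPa.

σ ≈ 120 MPa (tensile)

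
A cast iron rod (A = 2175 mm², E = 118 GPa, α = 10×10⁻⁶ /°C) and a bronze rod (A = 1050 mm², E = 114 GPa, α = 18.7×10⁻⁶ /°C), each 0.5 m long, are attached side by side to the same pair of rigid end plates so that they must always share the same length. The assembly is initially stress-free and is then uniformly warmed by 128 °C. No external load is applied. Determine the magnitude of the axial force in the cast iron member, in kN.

Both members must finish at the same length. With the larger α, the bronze tends to over-expand; the plates restrain it, putting the bronze in compression and the cast iron in tension. With no external load the two internal forces are equal and opposite, magnitude P.
Compatibility of the two members (thermal + elastic change equal): (α₁ − α₂)ΔT = P·[1/(A₁E₁) + 1/(A₂E₂)].
|α₁ − α₂|·ΔT = 8.7×10⁻⁶ × 128 = 0.001114.
1/(A₁E₁) + 1/(A₂E₂) = 1/(2175×118×10³) + 1/(1050×114×10³) = 1.225×10⁻⁸ N⁻¹.
So P = 0.001114 / 1.225×10⁻⁸ = 90.9 kN.

P ≈ 90.9 kN (tensile in the cast iron)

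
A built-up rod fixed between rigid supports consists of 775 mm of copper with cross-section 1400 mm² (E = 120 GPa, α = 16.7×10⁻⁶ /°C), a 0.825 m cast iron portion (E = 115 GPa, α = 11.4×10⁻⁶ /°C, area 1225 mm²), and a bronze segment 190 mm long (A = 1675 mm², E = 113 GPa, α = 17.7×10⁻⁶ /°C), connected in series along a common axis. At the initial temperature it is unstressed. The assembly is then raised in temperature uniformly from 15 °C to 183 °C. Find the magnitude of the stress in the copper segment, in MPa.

σ ≈ 269 MPa (compressive)

Free thermal expansion of the whole bar: Σ αᵢΔT Lᵢ = 16.7×10⁻⁶×168×775 + 11.4×10⁻⁶×168×825 + 17.7×10⁻⁶×168×190 = 4.319 mm.
Since the ends are fixed, an axial force P builds up, equal in every segment, with P · Σ Lᵢ/(AᵢEᵢ) = δ_free.
The series flexibility is Σ Lᵢ/(AᵢEᵢ) = 775/(1400×120×10³) + 825/(1225×115×10³) + 190/(1675×113×10³) = 1.147×10⁻⁵ mm/N.
So P = 4.319 / 1.147×10⁻⁵ = 376.5 kN, compressive.
σ_{copper} = P / A = 376500 / 1400 = 268.9 MPa.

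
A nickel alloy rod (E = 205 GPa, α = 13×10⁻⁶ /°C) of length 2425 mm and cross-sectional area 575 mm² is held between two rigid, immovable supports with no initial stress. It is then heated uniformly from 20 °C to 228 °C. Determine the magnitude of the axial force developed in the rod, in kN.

The ends cannot move, so σ = EαΔT = 205×10³ × 13×10⁻⁶ × 208 = 554.3 MPa.
P = AEαΔT = 575 × 205×10³ × 13×10⁻⁶ × 208 = 318.7 kN (compressive).

P ≈ 319 kN (compressive)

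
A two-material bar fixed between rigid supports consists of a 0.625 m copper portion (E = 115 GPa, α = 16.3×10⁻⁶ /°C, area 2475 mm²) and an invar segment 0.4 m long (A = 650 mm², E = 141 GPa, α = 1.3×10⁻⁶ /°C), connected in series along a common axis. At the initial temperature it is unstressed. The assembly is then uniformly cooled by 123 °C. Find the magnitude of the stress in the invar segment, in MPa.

σ ≈ 309 MPa (tensile)

Free thermal contraction of the whole bar: Σ αᵢΔT Lᵢ = 16.3×10⁻⁶×123×625 + 1.3×10⁻⁶×123×400 = 1.317 mm.
Since the ends are fixed, an axial force P builds up, equal in every segment, with P · Σ Lᵢ/(AᵢEᵢ) = δ_free.
The series flexibility is Σ Lᵢ/(AᵢEᵢ) = 625/(2475×115×10³) + 400/(650×141×10³) = 6.56×10⁻⁶ mm/N.
Hence P = δ_free / Σ(L/AE) = 1.317/6.56×10⁻⁶ = 200.8 kN (tensile).
σ_{invar} = P / A = 200800 / 650 = 308.9 MPa.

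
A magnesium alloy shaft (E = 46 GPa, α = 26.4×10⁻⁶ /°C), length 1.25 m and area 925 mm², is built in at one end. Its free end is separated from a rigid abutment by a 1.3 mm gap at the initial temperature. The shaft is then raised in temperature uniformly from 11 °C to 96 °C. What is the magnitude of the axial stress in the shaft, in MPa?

σ ≈ 55.4 MPa (compressive)

If the wall were absent the shaft would grow by αΔT L = 26.4×10⁻⁶ × 85 × 1250 = 2.805 mm.
After closing the 1.3 mm clearance, 2.805 − 1.3 = 1.505 mm of expansion remains to be suppressed by the wall.
Compatibility: PL/(AE) = 1.505 mm, so σ = P/A = E × (1.505/1250) = 55.38 MPa.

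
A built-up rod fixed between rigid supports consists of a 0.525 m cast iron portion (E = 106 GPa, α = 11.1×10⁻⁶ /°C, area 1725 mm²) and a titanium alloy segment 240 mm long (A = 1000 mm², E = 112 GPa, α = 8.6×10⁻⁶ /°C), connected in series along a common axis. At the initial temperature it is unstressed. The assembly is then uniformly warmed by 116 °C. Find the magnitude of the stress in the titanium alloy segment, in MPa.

σ ≈ 183 MPa (compressive)

If the supports were absent, the total length change would be Σ αᵢΔT Lᵢ = 11.1×10⁻⁶×116×525 + 8.6×10⁻⁶×116×240 = 0.9154 mm.
The rigid supports impose zero overall length change; the single axial force P common to all segments must satisfy P Σ Lᵢ/(AᵢEᵢ) = δ_free.
The series flexibility is Σ Lᵢ/(AᵢEᵢ) = 525/(1725×106×10³) + 240/(1000×112×10³) = 5.014×10⁻⁶ mm/N.
So P = 0.9154 / 5.014×10⁻⁶ = 182.6 kN, compressive.
σ_{titanium alloy} = P / A = 182600 / 1000 = 182.6 MPa.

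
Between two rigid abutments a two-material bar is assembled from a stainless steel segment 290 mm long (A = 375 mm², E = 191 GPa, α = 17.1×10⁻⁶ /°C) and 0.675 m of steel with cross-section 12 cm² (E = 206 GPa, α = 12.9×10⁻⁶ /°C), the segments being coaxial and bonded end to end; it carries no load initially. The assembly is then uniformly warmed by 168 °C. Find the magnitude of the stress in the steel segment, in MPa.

Free thermal expansion of the whole bar: Σ αᵢΔT Lᵢ = 17.1×10⁻⁶×168×290 + 12.9×10⁻⁶×168×675 = 2.296 mm.
The walls prevent any net length change, so an axial force P (same in every segment) develops. Compatibility: P · Σ Lᵢ/(AᵢEᵢ) = δ_free.
The series flexibility is Σ Lᵢ/(AᵢEᵢ) = 290/(375×191×10³) + 675/(1200×206×10³) = 6.779×10⁻⁶ mm/N.
P = 2.296 / 6.779×10⁻⁶ = 338700 N = 338.7 kN, compressive.
σ_{steel} = P / A = 338700 / 1200 = 282.2 MPa.

σ ≈ 282 MPa (compressive)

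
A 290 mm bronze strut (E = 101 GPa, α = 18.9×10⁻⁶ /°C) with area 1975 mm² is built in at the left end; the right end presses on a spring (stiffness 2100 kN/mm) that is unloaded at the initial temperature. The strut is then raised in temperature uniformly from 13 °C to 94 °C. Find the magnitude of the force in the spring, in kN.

P ≈ 230 kN

Free thermal expansion: δ_free = αΔT L = 18.9×10⁻⁶ × 81 × 290 = 0.444 mm.
Let P be the compressive force at the spring. The strut shortens elastically by PL/(AE) and the spring compresses by P/k; together these equal δ_free.
P [ L/(AE) + 1/k ] = δ_free → P [ 290/(1975×101×10³) + 1/(2100×10³) ] = 0.444.
P = 0.444 / 1.93×10⁻⁶ = 230000 N.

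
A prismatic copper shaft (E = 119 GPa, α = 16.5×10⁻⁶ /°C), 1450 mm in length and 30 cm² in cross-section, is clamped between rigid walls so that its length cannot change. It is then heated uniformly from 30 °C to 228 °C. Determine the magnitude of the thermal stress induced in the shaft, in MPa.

With length fixed, the mechanical strain must cancel the thermal strain αΔT = 16.5×10⁻⁶ × 198 = 3267×10⁻⁶.
Hence σ = E·αΔT = 119×10³ × 3267×10⁻⁶ = 388.8 MPa, compressive.

σ ≈ 389 MPa (compressive)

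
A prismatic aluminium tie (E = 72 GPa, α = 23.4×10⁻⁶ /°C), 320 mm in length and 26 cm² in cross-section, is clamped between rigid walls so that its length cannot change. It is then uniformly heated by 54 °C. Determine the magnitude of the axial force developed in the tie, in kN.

P ≈ 237 kN (compressive)

Full restraint means ε = 0, so the stress is σ = EαΔT = 72×10³ × 23.4×10⁻⁶ × 54 = 90.98 MPa.
P = AEαΔT = 2600 × 72×10³ × 23.4×10⁻⁶ × 54 = 236.5 kN (compressive).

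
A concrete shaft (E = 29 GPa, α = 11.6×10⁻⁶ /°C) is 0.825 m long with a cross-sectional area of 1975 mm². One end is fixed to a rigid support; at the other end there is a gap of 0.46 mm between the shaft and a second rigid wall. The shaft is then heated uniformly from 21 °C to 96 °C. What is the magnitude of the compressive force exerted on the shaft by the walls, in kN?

P ≈ 17.9 kN

Free thermal elongation = αΔT L = 11.6×10⁻⁶ × 75 × 825 = 0.7177 mm.
After closing the 0.46 mm clearance, 0.7177 − 0.46 = 0.2577 mm of expansion remains to be suppressed by the wall.
So σ = E(δ_free − g)/L = 29×10³ × 0.2577/825 = 9.06 MPa.
P = σA = 9.06 × 1975 = 17.89 kN.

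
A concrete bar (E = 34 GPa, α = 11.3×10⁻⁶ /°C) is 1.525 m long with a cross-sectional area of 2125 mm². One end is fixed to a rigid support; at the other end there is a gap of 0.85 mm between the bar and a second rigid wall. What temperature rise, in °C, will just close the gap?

ΔT ≈ 49.3 °C

The gap closes when αΔT L = 0.85 mm, since the bar is still unstressed at that instant.
So ΔT = g/(αL) = 0.85/(11.3×10⁻⁶ × 1525) = 49.33 °C.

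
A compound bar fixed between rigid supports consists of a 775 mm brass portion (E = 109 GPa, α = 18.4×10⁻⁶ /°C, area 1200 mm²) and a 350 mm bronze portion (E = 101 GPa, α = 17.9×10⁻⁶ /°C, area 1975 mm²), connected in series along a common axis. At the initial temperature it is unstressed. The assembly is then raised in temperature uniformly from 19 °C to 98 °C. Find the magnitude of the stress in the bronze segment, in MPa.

If the supports were absent, the total length change would be Σ αᵢΔT Lᵢ = 18.4×10⁻⁶×79×775 + 17.9×10⁻⁶×79×350 = 1.621 mm.
Since the ends are fixed, an axial force P builds up, equal in every segment, with P · Σ Lᵢ/(AᵢEᵢ) = δ_free.
The series flexibility is Σ Lᵢ/(AᵢEᵢ) = 775/(1200×109×10³) + 350/(1975×101×10³) = 7.68×10⁻⁶ mm/N.
P = 1.621 / 7.68×10⁻⁶ = 211100 N = 211.1 kN, compressive.
σ_{bronze} = P / A = 211100 / 1975 = 106.9 MPa.

σ ≈ 107 MPa (compressive)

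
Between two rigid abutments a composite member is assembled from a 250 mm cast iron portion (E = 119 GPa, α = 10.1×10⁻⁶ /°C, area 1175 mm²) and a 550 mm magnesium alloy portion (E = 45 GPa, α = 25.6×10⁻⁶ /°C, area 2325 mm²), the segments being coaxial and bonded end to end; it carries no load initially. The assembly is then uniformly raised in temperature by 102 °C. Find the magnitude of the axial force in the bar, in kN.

With the walls removed the bar would change length by δ_free = Σ αᵢΔT Lᵢ = 10.1×10⁻⁶×102×250 + 25.6×10⁻⁶×102×550 = 1.694 mm.
Since the ends are fixed, an axial force P builds up, equal in every segment, with P · Σ Lᵢ/(AᵢEᵢ) = δ_free.
The series flexibility is Σ Lᵢ/(AᵢEᵢ) = 250/(1175×119×10³) + 550/(2325×45×10³) = 7.045×10⁻⁶ mm/N.
So P = 1.694 / 7.045×10⁻⁶ = 240.4 kN, compressive.

P ≈ 240 kN (compressive)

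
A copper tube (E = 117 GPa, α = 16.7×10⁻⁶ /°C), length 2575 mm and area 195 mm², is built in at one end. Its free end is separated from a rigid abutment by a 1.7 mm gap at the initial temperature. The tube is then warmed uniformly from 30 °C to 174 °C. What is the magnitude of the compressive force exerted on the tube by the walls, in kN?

Unrestrained expansion: δ_free = αΔT L = 16.7×10⁻⁶ × 144 × 2575 = 6.192 mm.
This exceeds the 1.7 mm gap, so the wall pushes back. The portion of expansion that must be recovered elastically is δ_free − gap = 6.192 − 1.7 = 4.492 mm.
So σ = E(δ_free − g)/L = 117×10³ × 4.492/2575 = 204.1 MPa.
Force on the wall = σA = 204.1 × 195 mm² = 39.8 kN.

P ≈ 39.8 kN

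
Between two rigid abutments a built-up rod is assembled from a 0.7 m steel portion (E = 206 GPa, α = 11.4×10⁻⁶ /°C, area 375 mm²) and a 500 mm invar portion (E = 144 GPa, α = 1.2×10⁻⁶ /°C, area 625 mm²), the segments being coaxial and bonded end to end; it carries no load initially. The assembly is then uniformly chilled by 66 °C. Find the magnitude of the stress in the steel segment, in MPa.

With the walls removed the bar would change length by δ_free = Σ αᵢΔT Lᵢ = 11.4×10⁻⁶×66×700 + 1.2×10⁻⁶×66×500 = 0.5663 mm.
Since the ends are fixed, an axial force P builds up, equal in every segment, with P · Σ Lᵢ/(AᵢEᵢ) = δ_free.
The series flexibility is Σ Lᵢ/(AᵢEᵢ) = 700/(375×206×10³) + 500/(625×144×10³) = 1.462×10⁻⁵ mm/N.
So P = 0.5663 / 1.462×10⁻⁵ = 38.74 kN, tensile.
σ_{steel} = P / A = 38740 / 375 = 103.3 MPa.

σ ≈ 103 MPa (tensile)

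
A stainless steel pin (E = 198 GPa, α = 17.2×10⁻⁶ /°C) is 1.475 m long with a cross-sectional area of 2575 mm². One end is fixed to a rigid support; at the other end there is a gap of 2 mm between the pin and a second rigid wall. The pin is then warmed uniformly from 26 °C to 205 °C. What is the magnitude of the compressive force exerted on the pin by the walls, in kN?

P ≈ 878 kN

Free thermal elongation = αΔT L = 17.2×10⁻⁶ × 179 × 1475 = 4.541 mm.
After closing the 2 mm clearance, 4.541 − 2 = 2.541 mm of expansion remains to be suppressed by the wall.
Compatibility: PL/(AE) = 2.541 mm, so σ = P/A = E × (2.541/1475) = 341.1 MPa.
Force on the wall = σA = 341.1 × 2575 mm² = 878.4 kN.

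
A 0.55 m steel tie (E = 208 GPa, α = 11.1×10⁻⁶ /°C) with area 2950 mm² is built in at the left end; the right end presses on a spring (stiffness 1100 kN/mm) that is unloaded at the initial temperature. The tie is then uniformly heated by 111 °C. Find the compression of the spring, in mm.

Free thermal expansion: δ_free = αΔT L = 11.1×10⁻⁶ × 111 × 550 = 0.6777 mm.
With a force P in the spring, the elastic change of the tie is PL/(AE) and that of the spring is P/k; compatibility requires their sum to equal δ_free.
P [ L/(AE) + 1/k ] = δ_free → P [ 550/(2950×208×10³) + 1/(1100×10³) ] = 0.6777.
P = 0.6777 / 1.805×10⁻⁶ = 375300 N.
Spring compression = P/k = 375300/(1100×10³) = 0.3412 mm.

δ ≈ 0.341 mm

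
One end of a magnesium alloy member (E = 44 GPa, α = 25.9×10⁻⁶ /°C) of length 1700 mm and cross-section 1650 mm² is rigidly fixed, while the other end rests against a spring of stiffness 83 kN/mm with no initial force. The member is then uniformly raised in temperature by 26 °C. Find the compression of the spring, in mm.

δ ≈ 0.389 mm

If the spring were absent the member would lengthen by αΔT L = 25.9×10⁻⁶ × 26 × 1700 = 1.145 mm.
With a force P in the spring, the elastic change of the member is PL/(AE) and that of the spring is P/k; compatibility requires their sum to equal δ_free.
So P = δ_free / [L/(AE) + 1/k] = 1.145 / [ 1700/(1650×44×10³) + 1/(83×10³) ].
P = 1.145 / 3.546×10⁻⁵ = 32280 N.
Spring compression = P/k = 32280/(83×10³) = 0.3889 mm.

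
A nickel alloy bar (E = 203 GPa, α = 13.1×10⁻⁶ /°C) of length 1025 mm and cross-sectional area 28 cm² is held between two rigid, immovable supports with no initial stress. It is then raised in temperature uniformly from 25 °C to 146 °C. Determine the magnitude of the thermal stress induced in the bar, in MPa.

With length fixed, the mechanical strain must cancel the thermal strain αΔT = 13.1×10⁻⁶ × 121 = 1585.1×10⁻⁶.
σ = EαΔT = 203×10³ × 13.1×10⁻⁶ × 121 = 321.8 MPa (compressive; the bar is trying to expand).

σ ≈ 322 MPa (compressive)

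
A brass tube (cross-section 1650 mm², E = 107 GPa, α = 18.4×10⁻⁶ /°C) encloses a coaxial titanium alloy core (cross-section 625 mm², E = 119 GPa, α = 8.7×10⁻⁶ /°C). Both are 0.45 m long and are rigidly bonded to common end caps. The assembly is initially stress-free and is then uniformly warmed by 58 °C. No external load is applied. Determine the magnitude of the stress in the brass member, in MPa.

σ ≈ 17.8 MPa (compressive)

The brass has the larger α, so on heating it would change length more than the titanium alloy if both were free. The rigid plates force a common final length, so the brass is put into compression and the titanium alloy into tension, with equal and opposite forces P (no external load).
Setting the final lengths equal and cancelling L: (α₁ − α₂)ΔT = P/(A₁E₁) + P/(A₂E₂).
|α₁ − α₂|·ΔT = 9.7×10⁻⁶ × 58 = 0.0005626.
1/(A₁E₁) + 1/(A₂E₂) = 1/(1650×107×10³) + 1/(625×119×10³) = 1.911×10⁻⁸ N⁻¹.
P = 0.0005626 / 1.911×10⁻⁸ = 29440 N = 29.44 kN.
σ_{brass} = P/A₁ = 29440/1650 = 17.84 MPa, compressive.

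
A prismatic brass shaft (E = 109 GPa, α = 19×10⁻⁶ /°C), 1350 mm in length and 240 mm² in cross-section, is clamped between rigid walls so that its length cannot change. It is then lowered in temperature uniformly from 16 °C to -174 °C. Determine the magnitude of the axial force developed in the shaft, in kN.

With zero net strain, σ = E·αΔT = 109 GPa × 19×10⁻⁶ × 190 = 393.5 MPa.
Axial force P = σA = 393.5 × 240 = 94440 N = 94.44 kN, tensile.

P ≈ 94.4 kN (tensile)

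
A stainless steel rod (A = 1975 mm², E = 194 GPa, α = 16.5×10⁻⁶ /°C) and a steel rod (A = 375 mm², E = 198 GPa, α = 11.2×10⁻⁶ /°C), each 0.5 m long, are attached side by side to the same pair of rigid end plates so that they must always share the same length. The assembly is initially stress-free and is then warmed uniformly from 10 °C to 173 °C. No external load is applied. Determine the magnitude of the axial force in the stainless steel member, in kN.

P ≈ 53.7 kN (compressive in the stainless steel)

Both members must finish at the same length. With the larger α, the stainless steel tends to over-expand; the plates restrain it, putting the stainless steel in compression and the steel in tension. With no external load the two internal forces are equal and opposite, magnitude P.
Setting the final lengths equal and cancelling L: (α₁ − α₂)ΔT = P/(A₁E₁) + P/(A₂E₂).
|α₁ − α₂|·ΔT = 5.3×10⁻⁶ × 163 = 0.0008639.
1/(A₁E₁) + 1/(A₂E₂) = 1/(1975×194×10³) + 1/(375×198×10³) = 1.608×10⁻⁸ N⁻¹.
P = 0.0008639 / 1.608×10⁻⁸ = 53730 N = 53.73 kN.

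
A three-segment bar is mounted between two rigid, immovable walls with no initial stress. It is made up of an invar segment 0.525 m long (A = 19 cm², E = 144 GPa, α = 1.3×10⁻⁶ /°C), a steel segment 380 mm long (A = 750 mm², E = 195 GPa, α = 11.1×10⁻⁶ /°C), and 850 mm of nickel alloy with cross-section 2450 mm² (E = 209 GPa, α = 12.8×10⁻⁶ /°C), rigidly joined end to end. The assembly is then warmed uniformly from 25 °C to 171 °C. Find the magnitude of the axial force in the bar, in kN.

P ≈ 373 kN (compressive)

If the supports were absent, the total length change would be Σ αᵢΔT Lᵢ = 1.3×10⁻⁶×146×525 + 11.1×10⁻⁶×146×380 + 12.8×10⁻⁶×146×850 = 2.304 mm.
The walls prevent any net length change, so an axial force P (same in every segment) develops. Compatibility: P · Σ Lᵢ/(AᵢEᵢ) = δ_free.
The series flexibility is Σ Lᵢ/(AᵢEᵢ) = 525/(1900×144×10³) + 380/(750×195×10³) + 850/(2450×209×10³) = 6.177×10⁻⁶ mm/N.
So P = 2.304 / 6.177×10⁻⁶ = 373 kN, compressive.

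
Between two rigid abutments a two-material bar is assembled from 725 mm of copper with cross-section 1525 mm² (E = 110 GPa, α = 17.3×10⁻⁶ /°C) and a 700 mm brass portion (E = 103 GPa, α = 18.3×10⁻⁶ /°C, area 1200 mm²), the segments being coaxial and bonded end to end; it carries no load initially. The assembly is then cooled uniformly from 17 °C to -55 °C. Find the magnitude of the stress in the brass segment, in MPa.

If the supports were absent, the total length change would be Σ αᵢΔT Lᵢ = 17.3×10⁻⁶×72×725 + 18.3×10⁻⁶×72×700 = 1.825 mm.
The rigid supports impose zero overall length change; the single axial force P common to all segments must satisfy P Σ Lᵢ/(AᵢEᵢ) = δ_free.
The series flexibility is Σ Lᵢ/(AᵢEᵢ) = 725/(1525×110×10³) + 700/(1200×103×10³) = 9.985×10⁻⁶ mm/N.
Hence P = δ_free / Σ(L/AE) = 1.825/9.985×10⁻⁶ = 182.8 kN (tensile).
σ_{brass} = P / A = 182800 / 1200 = 152.3 MPa.

σ ≈ 152 MPa (tensile)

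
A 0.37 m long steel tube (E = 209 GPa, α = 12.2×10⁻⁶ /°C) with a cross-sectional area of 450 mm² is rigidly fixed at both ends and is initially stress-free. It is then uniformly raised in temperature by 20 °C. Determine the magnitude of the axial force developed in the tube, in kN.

Full restraint means ε = 0, so the stress is σ = EαΔT = 209×10³ × 12.2×10⁻⁶ × 20 = 51 MPa.
Then P = σA = 51 × 450 mm² = 22.95 kN, compressive.

P ≈ 22.9 kN (compressive)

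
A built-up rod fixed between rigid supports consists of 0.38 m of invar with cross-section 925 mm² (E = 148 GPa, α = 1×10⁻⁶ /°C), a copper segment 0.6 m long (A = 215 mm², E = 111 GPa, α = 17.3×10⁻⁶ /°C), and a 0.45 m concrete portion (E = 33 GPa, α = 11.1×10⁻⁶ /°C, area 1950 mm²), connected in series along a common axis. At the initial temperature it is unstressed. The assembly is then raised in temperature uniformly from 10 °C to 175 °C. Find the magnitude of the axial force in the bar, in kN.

If the supports were absent, the total length change would be Σ αᵢΔT Lᵢ = 1×10⁻⁶×165×380 + 17.3×10⁻⁶×165×600 + 11.1×10⁻⁶×165×450 = 2.6 mm.
The rigid supports impose zero overall length change; the single axial force P common to all segments must satisfy P Σ Lᵢ/(AᵢEᵢ) = δ_free.
The series flexibility is Σ Lᵢ/(AᵢEᵢ) = 380/(925×148×10³) + 600/(215×111×10³) + 450/(1950×33×10³) = 3.491×10⁻⁵ mm/N.
Hence P = δ_free / Σ(L/AE) = 2.6/3.491×10⁻⁵ = 74.46 kN (compressive).

P ≈ 74.5 kN (compressive)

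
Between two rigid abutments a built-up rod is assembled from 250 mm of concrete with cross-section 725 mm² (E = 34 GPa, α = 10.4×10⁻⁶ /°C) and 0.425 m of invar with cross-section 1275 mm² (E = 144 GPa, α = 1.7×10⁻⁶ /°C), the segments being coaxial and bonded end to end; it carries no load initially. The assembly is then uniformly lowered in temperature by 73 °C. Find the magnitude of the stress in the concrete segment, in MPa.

Free thermal contraction of the whole bar: Σ αᵢΔT Lᵢ = 10.4×10⁻⁶×73×250 + 1.7×10⁻⁶×73×425 = 0.2425 mm.
Since the ends are fixed, an axial force P builds up, equal in every segment, with P · Σ Lᵢ/(AᵢEᵢ) = δ_free.
The series flexibility is Σ Lᵢ/(AᵢEᵢ) = 250/(725×34×10³) + 425/(1275×144×10³) = 1.246×10⁻⁵ mm/N.
Hence P = δ_free / Σ(L/AE) = 0.2425/1.246×10⁻⁵ = 19.47 kN (tensile).
σ_{concrete} = P / A = 19470 / 725 = 26.86 MPa.

σ ≈ 26.9 MPa (tensile)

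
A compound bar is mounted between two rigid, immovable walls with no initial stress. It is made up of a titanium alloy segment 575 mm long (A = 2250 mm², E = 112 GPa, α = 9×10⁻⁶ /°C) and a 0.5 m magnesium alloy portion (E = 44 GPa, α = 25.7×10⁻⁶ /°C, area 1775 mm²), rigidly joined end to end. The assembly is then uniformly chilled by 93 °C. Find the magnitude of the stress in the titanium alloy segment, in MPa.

If the supports were absent, the total length change would be Σ αᵢΔT Lᵢ = 9×10⁻⁶×93×575 + 25.7×10⁻⁶×93×500 = 1.676 mm.
The walls prevent any net length change, so an axial force P (same in every segment) develops. Compatibility: P · Σ Lᵢ/(AᵢEᵢ) = δ_free.
Σ Lᵢ/(AᵢEᵢ) = 575/(2250×112×10³) + 500/(1775×44×10³) = 8.684×10⁻⁶ mm/N.
Hence P = δ_free / Σ(L/AE) = 1.676/8.684×10⁻⁶ = 193 kN (tensile).
σ_{titanium alloy} = P / A = 193000 / 2250 = 85.8 MPa.

σ ≈ 85.8 MPa (tensile)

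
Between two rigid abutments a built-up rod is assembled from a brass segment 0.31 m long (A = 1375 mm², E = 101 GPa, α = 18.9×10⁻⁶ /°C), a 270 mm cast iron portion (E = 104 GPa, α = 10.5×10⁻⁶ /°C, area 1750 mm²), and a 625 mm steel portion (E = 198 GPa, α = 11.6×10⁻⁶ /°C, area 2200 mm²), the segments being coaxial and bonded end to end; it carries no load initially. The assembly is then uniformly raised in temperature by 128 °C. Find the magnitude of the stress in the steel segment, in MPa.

Free thermal expansion of the whole bar: Σ αᵢΔT Lᵢ = 18.9×10⁻⁶×128×310 + 10.5×10⁻⁶×128×270 + 11.6×10⁻⁶×128×625 = 2.041 mm.
Since the ends are fixed, an axial force P builds up, equal in every segment, with P · Σ Lᵢ/(AᵢEᵢ) = δ_free.
The series flexibility is Σ Lᵢ/(AᵢEᵢ) = 310/(1375×101×10³) + 270/(1750×104×10³) + 625/(2200×198×10³) = 5.151×10⁻⁶ mm/N.
Hence P = δ_free / Σ(L/AE) = 2.041/5.151×10⁻⁶ = 396.2 kN (compressive).
σ_{steel} = P / A = 396200 / 2200 = 180.1 MPa.

σ ≈ 180 MPa (compressive)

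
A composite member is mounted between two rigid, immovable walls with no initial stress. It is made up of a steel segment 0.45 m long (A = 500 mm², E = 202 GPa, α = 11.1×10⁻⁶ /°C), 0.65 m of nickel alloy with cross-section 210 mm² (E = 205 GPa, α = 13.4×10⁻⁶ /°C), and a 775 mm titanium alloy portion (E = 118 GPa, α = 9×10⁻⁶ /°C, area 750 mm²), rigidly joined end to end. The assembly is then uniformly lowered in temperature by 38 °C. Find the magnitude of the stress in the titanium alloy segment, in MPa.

Free thermal contraction of the whole bar: Σ αᵢΔT Lᵢ = 11.1×10⁻⁶×38×450 + 13.4×10⁻⁶×38×650 + 9×10⁻⁶×38×775 = 0.7858 mm.
Since the ends are fixed, an axial force P builds up, equal in every segment, with P · Σ Lᵢ/(AᵢEᵢ) = δ_free.
Σ Lᵢ/(AᵢEᵢ) = 450/(500×202×10³) + 650/(210×205×10³) + 775/(750×118×10³) = 2.831×10⁻⁵ mm/N.
So P = 0.7858 / 2.831×10⁻⁵ = 27.76 kN, tensile.
σ_{titanium alloy} = P / A = 27760 / 750 = 37.01 MPa.

σ ≈ 37 MPa (tensile)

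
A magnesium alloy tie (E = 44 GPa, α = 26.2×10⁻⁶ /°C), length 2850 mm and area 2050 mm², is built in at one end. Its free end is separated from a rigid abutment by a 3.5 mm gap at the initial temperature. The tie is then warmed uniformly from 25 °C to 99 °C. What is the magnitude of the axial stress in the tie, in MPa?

σ ≈ 31.3 MPa (compressive)

If the wall were absent the tie would grow by αΔT L = 26.2×10⁻⁶ × 74 × 2850 = 5.526 mm.
After closing the 3.5 mm clearance, 5.526 − 3.5 = 2.026 mm of expansion remains to be suppressed by the wall.
Compatibility: PL/(AE) = 2.026 mm, so σ = P/A = E × (2.026/2850) = 31.27 MPa.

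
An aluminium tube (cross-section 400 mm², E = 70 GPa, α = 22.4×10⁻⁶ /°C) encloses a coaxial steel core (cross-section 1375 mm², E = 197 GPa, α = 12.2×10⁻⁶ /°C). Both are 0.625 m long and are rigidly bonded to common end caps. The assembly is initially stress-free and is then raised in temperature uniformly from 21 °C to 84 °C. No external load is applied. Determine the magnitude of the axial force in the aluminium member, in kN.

Both members must finish at the same length. With the larger α, the aluminium tends to over-expand; the plates restrain it, putting the aluminium in compression and the steel in tension. With no external load the two internal forces are equal and opposite, magnitude P.
Compatibility of the two members (thermal + elastic change equal): (α₁ − α₂)ΔT = P·[1/(A₁E₁) + 1/(A₂E₂)].
|α₁ − α₂|·ΔT = 10.2×10⁻⁶ × 63 = 0.0006426.
1/(A₁E₁) + 1/(A₂E₂) = 1/(400×70×10³) + 1/(1375×197×10³) = 3.941×10⁻⁸ N⁻¹.
So P = 0.0006426 / 3.941×10⁻⁸ = 16.31 kN.

P ≈ 16.3 kN (compressive in the aluminium)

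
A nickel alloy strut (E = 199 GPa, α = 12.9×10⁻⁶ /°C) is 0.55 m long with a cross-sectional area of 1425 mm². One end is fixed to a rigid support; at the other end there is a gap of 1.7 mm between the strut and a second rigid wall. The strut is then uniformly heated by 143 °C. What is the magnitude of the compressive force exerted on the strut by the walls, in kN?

P ≈ 0 kN

Unrestrained expansion: δ_free = αΔT L = 12.9×10⁻⁶ × 143 × 550 = 1.015 mm.
This is smaller than the 1.7 mm clearance, so the strut expands freely without reaching the stop — the stress is zero.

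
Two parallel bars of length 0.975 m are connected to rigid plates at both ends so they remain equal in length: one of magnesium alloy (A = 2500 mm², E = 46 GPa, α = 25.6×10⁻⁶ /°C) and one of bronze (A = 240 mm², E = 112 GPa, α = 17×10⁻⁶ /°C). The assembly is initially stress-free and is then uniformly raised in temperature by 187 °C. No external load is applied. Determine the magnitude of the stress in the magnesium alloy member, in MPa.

Both members must finish at the same length. With the larger α, the magnesium alloy tends to over-expand; the plates restrain it, putting the magnesium alloy in compression and the bronze in tension. With no external load the two internal forces are equal and opposite, magnitude P.
Equating the net (thermal + elastic) strains gives |α₁ − α₂|·ΔT = P·[1/(A₁E₁) + 1/(A₂E₂)].
|α₁ − α₂|·ΔT = 8.6×10⁻⁶ × 187 = 0.001608.
1/(A₁E₁) + 1/(A₂E₂) = 1/(2500×46×10³) + 1/(240×112×10³) = 4.59×10⁻⁸ N⁻¹.
P = 0.001608 / 4.59×10⁻⁸ = 35040 N = 35.04 kN.
σ_{magnesium alloy} = P/A₁ = 35040/2500 = 14.02 MPa, compressive.

σ ≈ 14 MPa (compressive)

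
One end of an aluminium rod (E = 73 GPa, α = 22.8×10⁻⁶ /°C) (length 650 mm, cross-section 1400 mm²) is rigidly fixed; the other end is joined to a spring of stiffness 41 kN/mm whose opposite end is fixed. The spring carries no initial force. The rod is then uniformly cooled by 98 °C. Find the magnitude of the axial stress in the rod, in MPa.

Free thermal contraction: δ_free = αΔT L = 22.8×10⁻⁶ × 98 × 650 = 1.452 mm.
With a force P in the spring, the elastic change of the rod is PL/(AE) and that of the spring is P/k; compatibility requires their sum to equal δ_free.
P [ L/(AE) + 1/k ] = δ_free → P [ 650/(1400×73×10³) + 1/(41×10³) ] = 1.452.
P = 1.452 / 3.075×10⁻⁵ = 47230 N.
σ = P/A = 47230/1400 = 33.74 MPa.

σ ≈ 33.7 MPa (tensile)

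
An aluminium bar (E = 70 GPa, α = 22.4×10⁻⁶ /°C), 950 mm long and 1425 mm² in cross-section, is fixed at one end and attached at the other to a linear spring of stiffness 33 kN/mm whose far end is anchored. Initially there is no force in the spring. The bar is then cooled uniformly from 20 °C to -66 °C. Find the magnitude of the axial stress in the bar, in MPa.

σ ≈ 32.2 MPa (tensile)

The unrestrained thermal change is αΔT L = 22.4×10⁻⁶ × 86 × 950 = 1.83 mm.
Let P be the tensile force in the spring. The bar extends elastically by PL/(AE) and the spring stretches by P/k; together these equal δ_free.
P [ L/(AE) + 1/k ] = δ_free → P [ 950/(1425×70×10³) + 1/(33×10³) ] = 1.83.
P = 1.83 / 3.983×10⁻⁵ = 45950 N.
σ = P/A = 45950/1425 = 32.25 MPa.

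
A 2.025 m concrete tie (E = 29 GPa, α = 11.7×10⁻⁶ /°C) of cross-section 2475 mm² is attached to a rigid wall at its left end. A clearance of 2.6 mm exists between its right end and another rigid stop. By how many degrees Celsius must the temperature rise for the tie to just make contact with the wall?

ΔT ≈ 110 °C

The gap closes when αΔT L = 2.6 mm, since the tie is still unstressed at that instant.
ΔT = 2.6 / (11.7×10⁻⁶ × 2025) = 109.7 °C.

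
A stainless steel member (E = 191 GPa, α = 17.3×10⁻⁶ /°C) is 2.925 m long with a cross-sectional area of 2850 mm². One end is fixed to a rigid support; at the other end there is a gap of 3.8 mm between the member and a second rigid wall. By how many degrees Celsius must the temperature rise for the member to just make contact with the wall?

Contact occurs when the free expansion equals the gap: αΔT L = 3.8 mm.
ΔT = 3.8 / (17.3×10⁻⁶ × 2925) = 75.1 °C.

ΔT ≈ 75.1 °C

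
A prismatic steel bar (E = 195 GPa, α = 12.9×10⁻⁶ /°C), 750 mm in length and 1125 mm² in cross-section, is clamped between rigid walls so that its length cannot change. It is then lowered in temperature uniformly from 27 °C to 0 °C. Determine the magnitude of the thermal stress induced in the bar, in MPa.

σ ≈ 67.9 MPa (tensile)

With length fixed, the mechanical strain must cancel the thermal strain αΔT = 12.9×10⁻⁶ × 27 = 348.3×10⁻⁶.
σ = EαΔT = 195×10³ × 12.9×10⁻⁶ × 27 = 67.92 MPa (tensile; the bar is trying to contract).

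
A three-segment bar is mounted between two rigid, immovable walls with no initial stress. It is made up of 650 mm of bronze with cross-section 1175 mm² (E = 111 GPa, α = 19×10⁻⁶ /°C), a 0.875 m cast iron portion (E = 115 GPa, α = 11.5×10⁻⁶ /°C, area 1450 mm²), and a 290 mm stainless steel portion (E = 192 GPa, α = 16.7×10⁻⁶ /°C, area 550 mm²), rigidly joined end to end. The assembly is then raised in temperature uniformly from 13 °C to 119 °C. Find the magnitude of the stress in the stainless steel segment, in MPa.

σ ≈ 405 MPa (compressive)

If the supports were absent, the total length change would be Σ αᵢΔT Lᵢ = 19×10⁻⁶×106×650 + 11.5×10⁻⁶×106×875 + 16.7×10⁻⁶×106×290 = 2.889 mm.
The rigid supports impose zero overall length change; the single axial force P common to all segments must satisfy P Σ Lᵢ/(AᵢEᵢ) = δ_free.
The series flexibility is Σ Lᵢ/(AᵢEᵢ) = 650/(1175×111×10³) + 875/(1450×115×10³) + 290/(550×192×10³) = 1.298×10⁻⁵ mm/N.
Hence P = δ_free / Σ(L/AE) = 2.889/1.298×10⁻⁵ = 222.6 kN (compressive).
σ_{stainless steel} = P / A = 222600 / 550 = 404.8 MPa.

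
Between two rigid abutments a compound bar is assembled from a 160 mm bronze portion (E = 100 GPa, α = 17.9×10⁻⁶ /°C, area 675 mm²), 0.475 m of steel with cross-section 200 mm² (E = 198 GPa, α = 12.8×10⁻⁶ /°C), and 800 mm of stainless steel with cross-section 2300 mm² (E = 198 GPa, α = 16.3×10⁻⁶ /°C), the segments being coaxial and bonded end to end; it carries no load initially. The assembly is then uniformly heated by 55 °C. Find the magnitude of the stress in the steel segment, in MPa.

With the walls removed the bar would change length by δ_free = Σ αᵢΔT Lᵢ = 17.9×10⁻⁶×55×160 + 12.8×10⁻⁶×55×475 + 16.3×10⁻⁶×55×800 = 1.209 mm.
The rigid supports impose zero overall length change; the single axial force P common to all segments must satisfy P Σ Lᵢ/(AᵢEᵢ) = δ_free.
Σ Lᵢ/(AᵢEᵢ) = 160/(675×100×10³) + 475/(200×198×10³) + 800/(2300×198×10³) = 1.612×10⁻⁵ mm/N.
Hence P = δ_free / Σ(L/AE) = 1.209/1.612×10⁻⁵ = 75 kN (compressive).
σ_{steel} = P / A = 75000 / 200 = 375 MPa.

σ ≈ 375 MPa (compressive)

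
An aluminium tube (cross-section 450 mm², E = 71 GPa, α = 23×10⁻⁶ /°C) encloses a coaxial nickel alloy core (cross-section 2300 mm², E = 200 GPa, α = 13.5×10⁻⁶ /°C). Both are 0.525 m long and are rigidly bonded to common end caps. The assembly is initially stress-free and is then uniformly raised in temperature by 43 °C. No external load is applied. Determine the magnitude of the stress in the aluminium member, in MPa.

Both members must finish at the same length. With the larger α, the aluminium tends to over-expand; the plates restrain it, putting the aluminium in compression and the nickel alloy in tension. With no external load the two internal forces are equal and opposite, magnitude P.
Compatibility of the two members (thermal + elastic change equal): (α₁ − α₂)ΔT = P·[1/(A₁E₁) + 1/(A₂E₂)].
|α₁ − α₂|·ΔT = 9.5×10⁻⁶ × 43 = 0.0004085.
1/(A₁E₁) + 1/(A₂E₂) = 1/(450×71×10³) + 1/(2300×200×10³) = 3.347×10⁻⁸ N⁻¹.
P = 0.0004085 / 3.347×10⁻⁸ = 12200 N = 12.2 kN.
σ_{aluminium} = P/A₁ = 12200/450 = 27.12 MPa, compressive.

σ ≈ 27.1 MPa (compressive)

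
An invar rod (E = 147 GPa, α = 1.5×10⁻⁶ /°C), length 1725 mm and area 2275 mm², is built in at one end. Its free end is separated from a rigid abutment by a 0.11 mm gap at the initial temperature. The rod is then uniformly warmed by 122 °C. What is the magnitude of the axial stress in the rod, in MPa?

σ ≈ 17.5 MPa (compressive)

Free thermal elongation = αΔT L = 1.5×10⁻⁶ × 122 × 1725 = 0.3157 mm.
The gap closes (δ_free > 0.11 mm) and the wall then resists a further 0.3157 − 0.11 = 0.2057 mm of expansion.
Compatibility: PL/(AE) = 0.2057 mm, so σ = P/A = E × (0.2057/1725) = 17.53 MPa.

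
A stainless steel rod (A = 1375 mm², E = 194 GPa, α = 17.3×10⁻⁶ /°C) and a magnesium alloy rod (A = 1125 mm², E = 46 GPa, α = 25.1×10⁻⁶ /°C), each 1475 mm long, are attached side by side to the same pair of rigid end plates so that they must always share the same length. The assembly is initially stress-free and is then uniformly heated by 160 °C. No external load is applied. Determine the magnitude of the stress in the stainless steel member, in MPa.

σ ≈ 39.3 MPa (tensile)

Both members must finish at the same length. With the larger α, the magnesium alloy tends to over-expand; the plates restrain it, putting the magnesium alloy in compression and the stainless steel in tension. With no external load the two internal forces are equal and opposite, magnitude P.
Equating the net (thermal + elastic) strains gives |α₁ − α₂|·ΔT = P·[1/(A₁E₁) + 1/(A₂E₂)].
|α₁ − α₂|·ΔT = 7.8×10⁻⁶ × 160 = 0.001248.
1/(A₁E₁) + 1/(A₂E₂) = 1/(1375×194×10³) + 1/(1125×46×10³) = 2.307×10⁻⁸ N⁻¹.
So P = 0.001248 / 2.307×10⁻⁸ = 54.09 kN.
σ_{stainless steel} = P/A₁ = 54090/1375 = 39.34 MPa, tensile.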